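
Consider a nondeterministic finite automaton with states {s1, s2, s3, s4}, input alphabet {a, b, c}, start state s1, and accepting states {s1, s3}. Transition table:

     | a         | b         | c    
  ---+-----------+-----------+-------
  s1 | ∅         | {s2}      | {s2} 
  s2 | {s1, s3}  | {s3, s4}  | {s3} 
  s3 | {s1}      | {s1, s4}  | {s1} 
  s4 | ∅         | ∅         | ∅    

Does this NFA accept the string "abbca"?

Start in {s1}.
Read 'a': s1→∅; now ∅.
The set is empty and remains empty for the remaining 4 symbols.
The final set ∅ contains no accepting state.

No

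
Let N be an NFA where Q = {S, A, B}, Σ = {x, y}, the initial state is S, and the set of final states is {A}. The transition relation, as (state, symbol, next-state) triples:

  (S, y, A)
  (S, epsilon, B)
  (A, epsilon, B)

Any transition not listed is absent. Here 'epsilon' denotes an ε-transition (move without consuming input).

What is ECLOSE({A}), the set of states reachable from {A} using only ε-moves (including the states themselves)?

{A, B}

Begin with {A}.
ε-move A → B; add B.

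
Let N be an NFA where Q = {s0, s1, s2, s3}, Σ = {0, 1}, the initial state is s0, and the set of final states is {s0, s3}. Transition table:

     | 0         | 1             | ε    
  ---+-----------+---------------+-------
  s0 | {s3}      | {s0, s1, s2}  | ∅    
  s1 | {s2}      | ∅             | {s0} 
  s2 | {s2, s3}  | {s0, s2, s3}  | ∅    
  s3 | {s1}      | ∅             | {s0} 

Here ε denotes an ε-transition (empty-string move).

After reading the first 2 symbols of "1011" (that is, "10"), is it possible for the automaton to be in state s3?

Yes

Start in {s0}.
Read '1': s0→{s0, s1, s2}; now {s0, s1, s2}.
Read '0': s0→{s3}, s1→{s2}, s2→{s2, s3}; union {s2, s3}; ε-closure = {s0, s2, s3}.
State s3 is in {s0, s2, s3}.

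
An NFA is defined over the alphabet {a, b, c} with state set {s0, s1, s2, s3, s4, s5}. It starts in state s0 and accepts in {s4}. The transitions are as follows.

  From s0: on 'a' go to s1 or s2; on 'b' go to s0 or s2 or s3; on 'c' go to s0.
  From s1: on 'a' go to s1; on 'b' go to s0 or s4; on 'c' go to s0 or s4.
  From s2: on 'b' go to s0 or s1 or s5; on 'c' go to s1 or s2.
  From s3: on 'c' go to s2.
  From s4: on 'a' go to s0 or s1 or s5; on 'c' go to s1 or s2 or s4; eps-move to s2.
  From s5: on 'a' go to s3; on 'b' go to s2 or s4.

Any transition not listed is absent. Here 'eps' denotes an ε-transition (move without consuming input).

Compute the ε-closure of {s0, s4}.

{s0, s2, s4}

Begin with {s0, s4}.
ε-move s4 → s2; add s2.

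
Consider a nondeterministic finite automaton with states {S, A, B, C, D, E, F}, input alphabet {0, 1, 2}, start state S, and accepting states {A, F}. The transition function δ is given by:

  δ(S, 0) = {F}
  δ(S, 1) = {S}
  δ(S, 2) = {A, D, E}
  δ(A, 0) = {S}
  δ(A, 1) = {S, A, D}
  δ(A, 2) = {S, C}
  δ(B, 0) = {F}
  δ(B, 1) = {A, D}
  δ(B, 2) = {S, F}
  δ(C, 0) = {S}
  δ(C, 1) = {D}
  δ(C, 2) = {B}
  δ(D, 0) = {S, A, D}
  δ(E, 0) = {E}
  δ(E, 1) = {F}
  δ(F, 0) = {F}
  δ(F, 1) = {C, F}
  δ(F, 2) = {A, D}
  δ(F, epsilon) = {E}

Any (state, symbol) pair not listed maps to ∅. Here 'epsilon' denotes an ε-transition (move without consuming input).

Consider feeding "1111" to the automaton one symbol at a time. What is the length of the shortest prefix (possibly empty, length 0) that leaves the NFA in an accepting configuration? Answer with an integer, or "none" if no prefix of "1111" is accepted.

none

Start in {S}.
Read '1': S→{S}; now {S}.
Read '1': S→{S}; now {S}.
Read '1': S→{S}; now {S}.
Read '1': S→{S}; now {S}.
No reachable set along the way intersects F.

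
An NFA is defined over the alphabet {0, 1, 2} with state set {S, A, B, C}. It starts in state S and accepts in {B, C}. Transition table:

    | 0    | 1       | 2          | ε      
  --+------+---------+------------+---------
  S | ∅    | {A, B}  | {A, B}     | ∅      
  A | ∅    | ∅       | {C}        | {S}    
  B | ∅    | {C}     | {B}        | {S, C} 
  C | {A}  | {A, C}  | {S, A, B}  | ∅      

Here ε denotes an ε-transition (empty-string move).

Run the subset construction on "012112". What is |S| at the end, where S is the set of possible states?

0

Start in {S}.
Read '0': S→∅; now ∅.
The set is empty and remains empty for the remaining 5 symbols.
That set has 0 states.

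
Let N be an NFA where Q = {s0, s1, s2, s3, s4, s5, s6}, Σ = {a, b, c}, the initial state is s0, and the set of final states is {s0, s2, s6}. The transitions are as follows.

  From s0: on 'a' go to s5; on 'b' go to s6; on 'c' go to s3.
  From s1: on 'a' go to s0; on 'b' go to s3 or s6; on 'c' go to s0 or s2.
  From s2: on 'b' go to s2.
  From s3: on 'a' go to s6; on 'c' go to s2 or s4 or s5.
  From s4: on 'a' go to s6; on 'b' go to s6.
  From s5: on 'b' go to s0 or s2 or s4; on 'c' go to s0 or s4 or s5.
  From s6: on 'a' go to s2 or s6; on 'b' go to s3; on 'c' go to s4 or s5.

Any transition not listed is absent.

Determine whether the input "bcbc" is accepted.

Start in {s0}.
Read 'b': {s0} → {s6}.
Read 'c': {s6} → {s4, s5}.
Read 'b': {s4, s5} → {s0, s2, s4, s6}.
Read 'c': {s0, s2, s4, s6} → {s3, s4, s5}.
The final set {s3, s4, s5} contains no accepting state.

No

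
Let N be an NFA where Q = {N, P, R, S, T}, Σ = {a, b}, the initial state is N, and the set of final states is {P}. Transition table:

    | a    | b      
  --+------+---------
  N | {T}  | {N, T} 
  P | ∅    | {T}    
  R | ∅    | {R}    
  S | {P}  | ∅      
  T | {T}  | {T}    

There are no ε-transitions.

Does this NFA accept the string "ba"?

No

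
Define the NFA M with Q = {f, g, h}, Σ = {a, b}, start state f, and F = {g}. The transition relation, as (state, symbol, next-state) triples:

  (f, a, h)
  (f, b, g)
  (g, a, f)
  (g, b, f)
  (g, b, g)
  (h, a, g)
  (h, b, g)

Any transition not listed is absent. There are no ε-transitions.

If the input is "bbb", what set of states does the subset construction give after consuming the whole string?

{f, g}

Start in {f}.
Read 'b': {f} → {g}.
Read 'b': {g} → {f, g}.
Read 'b': {f, g} → {f, g}.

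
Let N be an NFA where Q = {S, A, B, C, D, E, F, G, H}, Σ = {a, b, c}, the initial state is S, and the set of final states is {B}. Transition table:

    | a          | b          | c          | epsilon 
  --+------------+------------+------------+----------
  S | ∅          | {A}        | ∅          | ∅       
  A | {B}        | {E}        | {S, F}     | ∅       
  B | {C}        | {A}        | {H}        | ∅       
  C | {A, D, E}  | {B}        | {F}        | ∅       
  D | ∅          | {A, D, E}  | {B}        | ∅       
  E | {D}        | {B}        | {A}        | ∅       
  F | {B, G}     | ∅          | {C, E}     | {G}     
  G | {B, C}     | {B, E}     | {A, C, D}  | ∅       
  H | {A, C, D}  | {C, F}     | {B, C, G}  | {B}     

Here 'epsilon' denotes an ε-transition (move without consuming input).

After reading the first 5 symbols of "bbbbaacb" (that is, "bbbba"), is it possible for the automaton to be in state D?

Start in {S}.
Read 'b': {S} → {A}.
Read 'b': {A} → {E}.
Read 'b': {E} → {B}.
Read 'b': {B} → {A}.
Read 'a': {A} → {B}.
State D is not in {B}.

No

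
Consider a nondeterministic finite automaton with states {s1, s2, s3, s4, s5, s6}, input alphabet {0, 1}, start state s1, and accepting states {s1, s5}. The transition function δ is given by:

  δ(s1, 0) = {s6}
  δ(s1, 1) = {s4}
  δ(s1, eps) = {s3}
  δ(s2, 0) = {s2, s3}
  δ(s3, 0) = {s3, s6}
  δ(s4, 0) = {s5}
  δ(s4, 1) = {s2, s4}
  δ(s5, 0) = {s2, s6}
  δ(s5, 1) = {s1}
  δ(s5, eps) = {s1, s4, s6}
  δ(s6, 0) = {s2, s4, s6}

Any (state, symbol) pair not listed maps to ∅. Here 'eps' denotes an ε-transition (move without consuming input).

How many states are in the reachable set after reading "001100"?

6

Start: ε-closure({s1}) = {s1, s3}.
Read '0': s1→{s6}, s3→{s3, s6}; now {s3, s6}.
Read '0': s3→{s3, s6}, s6→{s2, s4, s6}; now {s2, s3, s4, s6}.
Read '1': s2→∅, s3→∅, s4→{s2, s4}, s6→∅; now {s2, s4}.
Read '1': s2→∅, s4→{s2, s4}; now {s2, s4}.
Read '0': s2→{s2, s3}, s4→{s5}; union {s2, s3, s5}; ε-closure = {s1, s2, s3, s4, s5, s6}.
Read '0': s1→{s6}, s2→{s2, s3}, s3→{s3, s6}, s4→{s5}, s5→{s2, s6}, s6→{s2, s4, s6}; union {s2, s3, s4, s5, s6}; ε-closure = {s1, s2, s3, s4, s5, s6}.
That set has 6 states.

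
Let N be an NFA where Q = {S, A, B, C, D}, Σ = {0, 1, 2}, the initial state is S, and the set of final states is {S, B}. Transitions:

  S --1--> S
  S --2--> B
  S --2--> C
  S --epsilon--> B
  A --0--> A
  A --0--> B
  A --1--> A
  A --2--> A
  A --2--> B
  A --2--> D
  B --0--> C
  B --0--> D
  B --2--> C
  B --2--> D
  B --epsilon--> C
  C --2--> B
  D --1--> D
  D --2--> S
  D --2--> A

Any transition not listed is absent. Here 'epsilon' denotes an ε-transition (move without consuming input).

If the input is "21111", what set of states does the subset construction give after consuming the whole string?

{D}

Start: ε-closure({S}) = {S, B, C}.
Read '2': S→{B, C}, B→{C, D}, C→{B}; now {B, C, D}.
Read '1': B→∅, C→∅, D→{D}; now {D}.
Read '1': D→{D}; now {D}.
Read '1': D→{D}; now {D}.
Read '1': D→{D}; now {D}.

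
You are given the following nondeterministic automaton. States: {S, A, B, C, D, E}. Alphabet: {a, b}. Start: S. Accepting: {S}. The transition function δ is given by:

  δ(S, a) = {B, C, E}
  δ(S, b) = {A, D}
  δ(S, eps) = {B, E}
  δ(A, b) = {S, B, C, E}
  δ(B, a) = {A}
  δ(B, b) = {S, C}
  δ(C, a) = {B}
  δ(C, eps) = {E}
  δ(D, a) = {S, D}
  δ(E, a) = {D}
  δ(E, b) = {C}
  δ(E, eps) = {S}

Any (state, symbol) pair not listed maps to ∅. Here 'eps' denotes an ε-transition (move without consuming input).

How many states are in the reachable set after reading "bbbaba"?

6

Start: ε-closure({S}) = {S, B, E}.
Read 'b': {S, B, E} → {S, A, B, C, D, E}.
Read 'b': {S, A, B, C, D, E} → {S, A, B, C, D, E}.
Read 'b': {S, A, B, C, D, E} → {S, A, B, C, D, E}.
Read 'a': {S, A, B, C, D, E} → {S, A, B, C, D, E}.
Read 'b': {S, A, B, C, D, E} → {S, A, B, C, D, E}.
Read 'a': {S, A, B, C, D, E} → {S, A, B, C, D, E}.
That set has 6 states.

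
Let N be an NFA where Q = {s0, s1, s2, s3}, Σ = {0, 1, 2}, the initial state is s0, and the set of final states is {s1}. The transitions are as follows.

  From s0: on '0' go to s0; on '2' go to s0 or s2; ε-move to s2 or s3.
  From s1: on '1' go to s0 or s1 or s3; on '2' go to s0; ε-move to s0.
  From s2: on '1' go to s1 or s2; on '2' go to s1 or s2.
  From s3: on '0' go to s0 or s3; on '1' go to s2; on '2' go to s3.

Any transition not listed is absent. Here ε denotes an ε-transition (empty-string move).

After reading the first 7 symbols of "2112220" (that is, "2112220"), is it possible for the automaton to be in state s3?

Yes

Start: ε-closure({s0}) = {s0, s2, s3}.
Read '2': s0→{s0, s2}, s2→{s1, s2}, s3→{s3}; now {s0, s1, s2, s3}.
Read '1': s0→∅, s1→{s0, s1, s3}, s2→{s1, s2}, s3→{s2}; now {s0, s1, s2, s3}.
Read '1': s0→∅, s1→{s0, s1, s3}, s2→{s1, s2}, s3→{s2}; now {s0, s1, s2, s3}.
Read '2': s0→{s0, s2}, s1→{s0}, s2→{s1, s2}, s3→{s3}; now {s0, s1, s2, s3}.
Read '2': s0→{s0, s2}, s1→{s0}, s2→{s1, s2}, s3→{s3}; now {s0, s1, s2, s3}.
Read '2': s0→{s0, s2}, s1→{s0}, s2→{s1, s2}, s3→{s3}; now {s0, s1, s2, s3}.
Read '0': s0→{s0}, s1→∅, s2→∅, s3→{s0, s3}; union {s0, s3}; ε-closure = {s0, s2, s3}.
State s3 is in {s0, s2, s3}.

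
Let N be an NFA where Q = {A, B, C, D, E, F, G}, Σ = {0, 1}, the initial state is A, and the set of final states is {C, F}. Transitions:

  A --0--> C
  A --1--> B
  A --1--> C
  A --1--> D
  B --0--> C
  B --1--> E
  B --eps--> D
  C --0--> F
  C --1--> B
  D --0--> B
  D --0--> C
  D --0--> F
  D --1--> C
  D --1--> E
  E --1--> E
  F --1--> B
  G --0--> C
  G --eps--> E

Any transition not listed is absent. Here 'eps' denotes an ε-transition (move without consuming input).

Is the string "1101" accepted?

Start in {A}.
Read '1': {A} → {B, C, D}.
Read '1': {B, C, D} → {B, C, D, E}.
Read '0': {B, C, D, E} → {B, C, D, F}.
Read '1': {B, C, D, F} → {B, C, D, E}.
The final set {B, C, D, E} contains the accepting state C.

Yes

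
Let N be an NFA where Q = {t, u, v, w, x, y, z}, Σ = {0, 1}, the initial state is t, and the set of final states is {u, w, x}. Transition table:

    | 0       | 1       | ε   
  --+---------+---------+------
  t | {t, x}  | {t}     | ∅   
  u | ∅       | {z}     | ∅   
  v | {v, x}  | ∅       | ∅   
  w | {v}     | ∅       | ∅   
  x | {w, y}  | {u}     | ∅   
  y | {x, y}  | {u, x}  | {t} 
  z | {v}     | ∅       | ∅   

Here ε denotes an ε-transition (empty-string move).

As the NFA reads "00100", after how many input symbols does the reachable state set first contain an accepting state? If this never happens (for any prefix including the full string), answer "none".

1

Start in {t}.
Read '0': {t} → {t, x}.
None of the earlier sets intersect F, but {t, x} does.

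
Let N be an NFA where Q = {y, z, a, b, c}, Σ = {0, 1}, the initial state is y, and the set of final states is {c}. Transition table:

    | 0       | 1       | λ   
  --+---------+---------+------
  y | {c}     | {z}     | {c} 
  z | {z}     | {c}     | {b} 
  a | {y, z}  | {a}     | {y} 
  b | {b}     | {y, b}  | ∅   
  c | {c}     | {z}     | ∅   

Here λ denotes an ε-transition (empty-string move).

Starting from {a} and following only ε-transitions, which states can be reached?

Begin with {a}.
ε-move a → y; add y.
ε-move y → c; add c.

{y, a, c}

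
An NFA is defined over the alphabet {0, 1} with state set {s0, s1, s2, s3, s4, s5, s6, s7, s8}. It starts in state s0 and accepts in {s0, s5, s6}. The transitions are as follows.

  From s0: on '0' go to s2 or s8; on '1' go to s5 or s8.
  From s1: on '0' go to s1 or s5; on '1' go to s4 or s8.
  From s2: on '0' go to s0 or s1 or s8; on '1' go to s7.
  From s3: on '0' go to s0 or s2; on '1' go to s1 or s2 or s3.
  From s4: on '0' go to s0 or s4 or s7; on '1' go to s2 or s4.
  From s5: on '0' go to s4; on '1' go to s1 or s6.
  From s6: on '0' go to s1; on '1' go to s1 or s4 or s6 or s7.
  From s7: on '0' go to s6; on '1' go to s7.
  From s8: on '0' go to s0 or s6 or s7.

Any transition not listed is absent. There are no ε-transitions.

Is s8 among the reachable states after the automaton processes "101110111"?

Yes

Start in {s0}.
Read '1': s0→{s5, s8}; now {s5, s8}.
Read '0': s5→{s4}, s8→{s0, s6, s7}; now {s0, s4, s6, s7}.
Read '1': s0→{s5, s8}, s4→{s2, s4}, s6→{s1, s4, s6, s7}, s7→{s7}; now {s1, s2, s4, s5, s6, s7, s8}.
Read '1': s1→{s4, s8}, s2→{s7}, s4→{s2, s4}, s5→{s1, s6}, s6→{s1, s4, s6, s7}, s7→{s7}, s8→∅; now {s1, s2, s4, s6, s7, s8}.
Read '1': s1→{s4, s8}, s2→{s7}, s4→{s2, s4}, s6→{s1, s4, s6, s7}, s7→{s7}, s8→∅; now {s1, s2, s4, s6, s7, s8}.
Read '0': s1→{s1, s5}, s2→{s0, s1, s8}, s4→{s0, s4, s7}, s6→{s1}, s7→{s6}, s8→{s0, s6, s7}; now {s0, s1, s4, s5, s6, s7, s8}.
Read '1': s0→{s5, s8}, s1→{s4, s8}, s4→{s2, s4}, s5→{s1, s6}, s6→{s1, s4, s6, s7}, s7→{s7}, s8→∅; now {s1, s2, s4, s5, s6, s7, s8}.
Read '1': s1→{s4, s8}, s2→{s7}, s4→{s2, s4}, s5→{s1, s6}, s6→{s1, s4, s6, s7}, s7→{s7}, s8→∅; now {s1, s2, s4, s6, s7, s8}.
Read '1': s1→{s4, s8}, s2→{s7}, s4→{s2, s4}, s6→{s1, s4, s6, s7}, s7→{s7}, s8→∅; now {s1, s2, s4, s6, s7, s8}.
State s8 is in {s1, s2, s4, s6, s7, s8}.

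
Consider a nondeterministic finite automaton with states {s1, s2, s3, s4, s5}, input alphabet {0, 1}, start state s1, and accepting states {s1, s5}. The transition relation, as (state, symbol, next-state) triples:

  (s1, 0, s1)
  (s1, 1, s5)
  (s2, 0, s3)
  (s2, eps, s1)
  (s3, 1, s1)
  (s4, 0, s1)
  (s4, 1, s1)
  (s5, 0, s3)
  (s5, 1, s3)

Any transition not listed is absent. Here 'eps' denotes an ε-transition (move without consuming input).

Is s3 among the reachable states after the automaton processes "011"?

Yes

Start in {s1}.
Read '0': s1→{s1}; now {s1}.
Read '1': s1→{s5}; now {s5}.
Read '1': s5→{s3}; now {s3}.
State s3 is in {s3}.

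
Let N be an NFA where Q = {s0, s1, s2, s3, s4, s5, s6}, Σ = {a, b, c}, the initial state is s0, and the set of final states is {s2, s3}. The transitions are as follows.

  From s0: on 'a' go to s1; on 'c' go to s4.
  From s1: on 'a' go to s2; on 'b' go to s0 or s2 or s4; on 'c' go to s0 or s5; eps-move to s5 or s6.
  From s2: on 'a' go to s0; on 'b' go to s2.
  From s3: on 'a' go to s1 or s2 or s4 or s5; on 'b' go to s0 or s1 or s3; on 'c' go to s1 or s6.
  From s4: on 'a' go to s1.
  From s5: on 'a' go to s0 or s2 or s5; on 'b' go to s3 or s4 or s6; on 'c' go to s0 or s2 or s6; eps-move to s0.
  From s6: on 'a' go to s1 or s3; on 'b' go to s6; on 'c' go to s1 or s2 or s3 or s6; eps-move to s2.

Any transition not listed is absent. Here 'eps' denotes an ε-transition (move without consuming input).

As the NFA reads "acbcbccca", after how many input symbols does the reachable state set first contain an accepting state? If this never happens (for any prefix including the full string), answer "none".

Start in {s0}.
Read 'a': {s0} → {s0, s1, s2, s5, s6}.
None of the earlier sets intersect F, but {s0, s1, s2, s5, s6} does.

1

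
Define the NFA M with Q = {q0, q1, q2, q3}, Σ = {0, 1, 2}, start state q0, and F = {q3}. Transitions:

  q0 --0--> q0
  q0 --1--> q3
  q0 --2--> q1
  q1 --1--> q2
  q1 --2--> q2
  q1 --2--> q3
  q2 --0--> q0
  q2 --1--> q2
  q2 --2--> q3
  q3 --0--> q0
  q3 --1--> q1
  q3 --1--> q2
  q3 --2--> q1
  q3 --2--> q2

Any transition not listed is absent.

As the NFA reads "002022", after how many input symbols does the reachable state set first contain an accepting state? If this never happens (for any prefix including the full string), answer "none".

none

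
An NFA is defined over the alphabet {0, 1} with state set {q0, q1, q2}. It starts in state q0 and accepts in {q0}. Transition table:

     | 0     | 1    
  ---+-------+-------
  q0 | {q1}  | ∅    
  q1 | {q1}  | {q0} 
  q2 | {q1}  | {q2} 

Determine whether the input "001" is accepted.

Yes

Start in {q0}.
Read '0': {q0} → {q1}.
Read '0': {q1} → {q1}.
Read '1': {q1} → {q0}.
The final set {q0} contains the accepting state q0.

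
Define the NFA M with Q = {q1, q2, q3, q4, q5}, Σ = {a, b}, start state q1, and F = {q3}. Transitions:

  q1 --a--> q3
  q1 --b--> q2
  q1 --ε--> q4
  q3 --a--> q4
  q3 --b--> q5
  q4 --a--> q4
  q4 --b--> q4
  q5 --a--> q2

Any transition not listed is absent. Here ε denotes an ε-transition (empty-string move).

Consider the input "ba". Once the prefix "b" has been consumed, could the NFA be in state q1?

Start: ε-closure({q1}) = {q1, q4}.
Read 'b': q1→{q2}, q4→{q4}; now {q2, q4}.
State q1 is not in {q2, q4}.

No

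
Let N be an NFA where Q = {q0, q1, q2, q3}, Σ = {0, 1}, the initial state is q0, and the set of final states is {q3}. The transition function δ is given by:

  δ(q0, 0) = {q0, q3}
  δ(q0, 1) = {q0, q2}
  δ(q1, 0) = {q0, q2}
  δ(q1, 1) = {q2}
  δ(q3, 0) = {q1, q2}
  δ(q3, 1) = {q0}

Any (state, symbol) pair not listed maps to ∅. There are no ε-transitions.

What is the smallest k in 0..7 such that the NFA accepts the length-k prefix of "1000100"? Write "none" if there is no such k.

2

Start in {q0}.
Read '1': {q0} → {q0, q2}.
Read '0': {q0, q2} → {q0, q3}.
None of the earlier sets intersect F, but {q0, q3} does.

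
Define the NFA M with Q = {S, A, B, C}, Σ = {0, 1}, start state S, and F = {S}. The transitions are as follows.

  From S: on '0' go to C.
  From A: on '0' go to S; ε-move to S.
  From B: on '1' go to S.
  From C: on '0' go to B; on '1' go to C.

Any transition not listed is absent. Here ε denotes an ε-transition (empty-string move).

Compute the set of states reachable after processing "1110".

∅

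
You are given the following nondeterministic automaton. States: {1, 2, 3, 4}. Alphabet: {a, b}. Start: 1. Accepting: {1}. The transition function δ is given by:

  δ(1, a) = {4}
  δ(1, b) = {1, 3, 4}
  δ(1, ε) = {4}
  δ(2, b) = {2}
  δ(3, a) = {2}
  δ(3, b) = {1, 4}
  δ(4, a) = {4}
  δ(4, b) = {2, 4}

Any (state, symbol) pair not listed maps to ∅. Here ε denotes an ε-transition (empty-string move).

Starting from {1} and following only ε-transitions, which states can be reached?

{1, 4}

Begin with {1}.
ε-move 1 → 4; add 4.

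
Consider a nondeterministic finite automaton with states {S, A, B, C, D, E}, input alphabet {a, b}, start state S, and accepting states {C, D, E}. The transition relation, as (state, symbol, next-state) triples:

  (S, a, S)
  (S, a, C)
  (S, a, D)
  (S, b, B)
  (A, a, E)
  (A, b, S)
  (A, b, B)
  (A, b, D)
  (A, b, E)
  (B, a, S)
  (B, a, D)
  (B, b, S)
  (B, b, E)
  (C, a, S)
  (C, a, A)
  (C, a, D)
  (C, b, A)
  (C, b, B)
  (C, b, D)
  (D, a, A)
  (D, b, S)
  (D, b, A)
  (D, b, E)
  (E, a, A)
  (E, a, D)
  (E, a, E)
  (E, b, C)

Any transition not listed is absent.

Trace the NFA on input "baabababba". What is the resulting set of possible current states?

Start in {S}.
Read 'b': S→{B}; now {B}.
Read 'a': B→{S, D}; now {S, D}.
Read 'a': S→{S, C, D}, D→{A}; now {S, A, C, D}.
Read 'b': S→{B}, A→{S, B, D, E}, C→{A, B, D}, D→{S, A, E}; now {S, A, B, D, E}.
Read 'a': S→{S, C, D}, A→{E}, B→{S, D}, D→{A}, E→{A, D, E}; now {S, A, C, D, E}.
Read 'b': S→{B}, A→{S, B, D, E}, C→{A, B, D}, D→{S, A, E}, E→{C}; now {S, A, B, C, D, E}.
Read 'a': S→{S, C, D}, A→{E}, B→{S, D}, C→{S, A, D}, D→{A}, E→{A, D, E}; now {S, A, C, D, E}.
Read 'b': S→{B}, A→{S, B, D, E}, C→{A, B, D}, D→{S, A, E}, E→{C}; now {S, A, B, C, D, E}.
Read 'b': S→{B}, A→{S, B, D, E}, B→{S, E}, C→{A, B, D}, D→{S, A, E}, E→{C}; now {S, A, B, C, D, E}.
Read 'a': S→{S, C, D}, A→{E}, B→{S, D}, C→{S, A, D}, D→{A}, E→{A, D, E}; now {S, A, C, D, E}.

{S, A, C, D, E}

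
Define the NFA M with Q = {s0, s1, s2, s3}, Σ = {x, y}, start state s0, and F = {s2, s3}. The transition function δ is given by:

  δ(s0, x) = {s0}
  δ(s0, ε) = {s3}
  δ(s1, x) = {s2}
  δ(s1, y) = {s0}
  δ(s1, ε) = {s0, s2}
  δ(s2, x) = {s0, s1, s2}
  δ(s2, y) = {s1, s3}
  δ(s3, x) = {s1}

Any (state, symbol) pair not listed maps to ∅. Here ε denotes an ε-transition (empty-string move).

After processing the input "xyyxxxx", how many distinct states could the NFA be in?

4

Start: ε-closure({s0}) = {s0, s3}.
Read 'x': {s0, s3} → {s0, s1, s2, s3}.
Read 'y': {s0, s1, s2, s3} → {s0, s1, s2, s3}.
Read 'y': {s0, s1, s2, s3} → {s0, s1, s2, s3}.
Read 'x': {s0, s1, s2, s3} → {s0, s1, s2, s3}.
Read 'x': {s0, s1, s2, s3} → {s0, s1, s2, s3}.
Read 'x': {s0, s1, s2, s3} → {s0, s1, s2, s3}.
Read 'x': {s0, s1, s2, s3} → {s0, s1, s2, s3}.
That set has 4 states.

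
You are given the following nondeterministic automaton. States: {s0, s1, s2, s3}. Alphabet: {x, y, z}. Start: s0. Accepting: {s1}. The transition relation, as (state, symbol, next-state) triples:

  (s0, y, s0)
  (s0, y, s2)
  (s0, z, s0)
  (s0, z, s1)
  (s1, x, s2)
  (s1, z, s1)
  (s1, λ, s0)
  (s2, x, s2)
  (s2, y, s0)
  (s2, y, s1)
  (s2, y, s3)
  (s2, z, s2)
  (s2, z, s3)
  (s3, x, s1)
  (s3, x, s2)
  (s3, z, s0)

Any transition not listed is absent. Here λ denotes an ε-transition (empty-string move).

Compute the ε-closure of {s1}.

Begin with {s1}.
ε-move s1 → s0; add s0.

{s0, s1}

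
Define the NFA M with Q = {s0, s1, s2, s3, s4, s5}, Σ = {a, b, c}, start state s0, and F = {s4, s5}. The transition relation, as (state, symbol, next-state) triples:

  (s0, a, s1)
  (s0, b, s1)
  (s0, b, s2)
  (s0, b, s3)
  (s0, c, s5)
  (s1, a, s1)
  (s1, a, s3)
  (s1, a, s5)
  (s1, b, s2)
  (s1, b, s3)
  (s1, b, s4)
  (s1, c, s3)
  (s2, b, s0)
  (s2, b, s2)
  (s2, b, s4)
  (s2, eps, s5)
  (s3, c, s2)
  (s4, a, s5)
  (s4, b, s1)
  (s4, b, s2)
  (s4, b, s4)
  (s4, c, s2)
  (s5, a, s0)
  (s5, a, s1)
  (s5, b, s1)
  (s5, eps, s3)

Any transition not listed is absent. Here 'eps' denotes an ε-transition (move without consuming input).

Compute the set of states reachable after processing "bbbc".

Start in {s0}.
Read 'b': {s0} → {s1, s2, s3, s5}.
Read 'b': {s1, s2, s3, s5} → {s0, s1, s2, s3, s4, s5}.
Read 'b': {s0, s1, s2, s3, s4, s5} → {s0, s1, s2, s3, s4, s5}.
Read 'c': {s0, s1, s2, s3, s4, s5} → {s2, s3, s5}.

{s2, s3, s5}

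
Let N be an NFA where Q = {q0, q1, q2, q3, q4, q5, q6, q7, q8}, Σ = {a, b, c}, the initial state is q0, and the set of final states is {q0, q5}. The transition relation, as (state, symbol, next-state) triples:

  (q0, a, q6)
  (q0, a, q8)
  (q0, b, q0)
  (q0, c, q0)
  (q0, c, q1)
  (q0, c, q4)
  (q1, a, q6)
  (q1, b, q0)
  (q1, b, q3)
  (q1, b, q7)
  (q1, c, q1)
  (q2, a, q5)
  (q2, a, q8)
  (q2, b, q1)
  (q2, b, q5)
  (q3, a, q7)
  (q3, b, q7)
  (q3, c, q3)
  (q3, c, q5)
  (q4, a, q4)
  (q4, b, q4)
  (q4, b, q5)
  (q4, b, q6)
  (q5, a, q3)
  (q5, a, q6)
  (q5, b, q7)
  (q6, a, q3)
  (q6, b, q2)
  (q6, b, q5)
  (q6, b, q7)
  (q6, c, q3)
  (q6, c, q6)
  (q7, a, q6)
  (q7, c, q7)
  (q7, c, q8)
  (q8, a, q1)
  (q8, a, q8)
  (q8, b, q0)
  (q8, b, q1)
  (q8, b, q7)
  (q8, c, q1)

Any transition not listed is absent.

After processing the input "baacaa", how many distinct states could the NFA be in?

Start in {q0}.
Read 'b': {q0} → {q0}.
Read 'a': {q0} → {q6, q8}.
Read 'a': {q6, q8} → {q1, q3, q8}.
Read 'c': {q1, q3, q8} → {q1, q3, q5}.
Read 'a': {q1, q3, q5} → {q3, q6, q7}.
Read 'a': {q3, q6, q7} → {q3, q6, q7}.
That set has 3 states.

3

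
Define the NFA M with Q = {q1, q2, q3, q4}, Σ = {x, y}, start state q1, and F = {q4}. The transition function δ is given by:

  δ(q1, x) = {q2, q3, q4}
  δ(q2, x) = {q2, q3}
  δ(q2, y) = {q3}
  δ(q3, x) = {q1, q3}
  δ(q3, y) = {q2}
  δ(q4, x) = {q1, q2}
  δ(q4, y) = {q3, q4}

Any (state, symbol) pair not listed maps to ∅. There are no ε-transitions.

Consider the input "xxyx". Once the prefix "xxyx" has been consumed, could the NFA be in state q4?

Start in {q1}.
Read 'x': q1→{q2, q3, q4}; now {q2, q3, q4}.
Read 'x': q2→{q2, q3}, q3→{q1, q3}, q4→{q1, q2}; now {q1, q2, q3}.
Read 'y': q1→∅, q2→{q3}, q3→{q2}; now {q2, q3}.
Read 'x': q2→{q2, q3}, q3→{q1, q3}; now {q1, q2, q3}.
State q4 is not in {q1, q2, q3}.

No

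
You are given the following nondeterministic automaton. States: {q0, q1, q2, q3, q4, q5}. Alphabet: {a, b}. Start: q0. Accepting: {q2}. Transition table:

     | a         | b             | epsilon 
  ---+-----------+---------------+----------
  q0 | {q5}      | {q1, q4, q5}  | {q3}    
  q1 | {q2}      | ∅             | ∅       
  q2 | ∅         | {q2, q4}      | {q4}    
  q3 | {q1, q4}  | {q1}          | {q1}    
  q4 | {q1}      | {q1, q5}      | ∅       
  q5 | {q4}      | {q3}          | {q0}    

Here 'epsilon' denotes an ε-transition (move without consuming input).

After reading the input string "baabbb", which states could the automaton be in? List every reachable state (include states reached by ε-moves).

{q0, q1, q2, q3, q4, q5}

Start: ε-closure({q0}) = {q0, q1, q3}.
Read 'b': {q0, q1, q3} → {q0, q1, q3, q4, q5}.
Read 'a': {q0, q1, q3, q4, q5} → {q0, q1, q2, q3, q4, q5}.
Read 'a': {q0, q1, q2, q3, q4, q5} → {q0, q1, q2, q3, q4, q5}.
Read 'b': {q0, q1, q2, q3, q4, q5} → {q0, q1, q2, q3, q4, q5}.
Read 'b': {q0, q1, q2, q3, q4, q5} → {q0, q1, q2, q3, q4, q5}.
Read 'b': {q0, q1, q2, q3, q4, q5} → {q0, q1, q2, q3, q4, q5}.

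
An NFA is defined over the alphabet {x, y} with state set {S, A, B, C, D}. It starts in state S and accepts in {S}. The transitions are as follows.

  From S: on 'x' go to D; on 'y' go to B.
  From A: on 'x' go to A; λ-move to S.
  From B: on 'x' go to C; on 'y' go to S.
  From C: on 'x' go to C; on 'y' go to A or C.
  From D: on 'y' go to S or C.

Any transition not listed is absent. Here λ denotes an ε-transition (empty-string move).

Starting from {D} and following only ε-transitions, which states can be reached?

Begin with {D}.
No ε-moves leave this set, so the closure equals the set itself.

{D}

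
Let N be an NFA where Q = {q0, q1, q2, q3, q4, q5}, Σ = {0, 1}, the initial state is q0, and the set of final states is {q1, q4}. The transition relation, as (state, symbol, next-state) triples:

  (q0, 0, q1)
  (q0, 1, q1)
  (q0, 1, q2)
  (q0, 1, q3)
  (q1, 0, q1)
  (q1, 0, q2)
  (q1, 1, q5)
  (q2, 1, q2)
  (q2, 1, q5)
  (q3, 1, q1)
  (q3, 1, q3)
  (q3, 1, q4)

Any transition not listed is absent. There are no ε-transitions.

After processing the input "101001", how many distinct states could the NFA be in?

Start in {q0}.
Read '1': q0→{q1, q2, q3}; now {q1, q2, q3}.
Read '0': q1→{q1, q2}, q2→∅, q3→∅; now {q1, q2}.
Read '1': q1→{q5}, q2→{q2, q5}; now {q2, q5}.
Read '0': q2→∅, q5→∅; now ∅.
The set is empty and remains empty for the remaining 2 symbols.
That set has 0 states.

0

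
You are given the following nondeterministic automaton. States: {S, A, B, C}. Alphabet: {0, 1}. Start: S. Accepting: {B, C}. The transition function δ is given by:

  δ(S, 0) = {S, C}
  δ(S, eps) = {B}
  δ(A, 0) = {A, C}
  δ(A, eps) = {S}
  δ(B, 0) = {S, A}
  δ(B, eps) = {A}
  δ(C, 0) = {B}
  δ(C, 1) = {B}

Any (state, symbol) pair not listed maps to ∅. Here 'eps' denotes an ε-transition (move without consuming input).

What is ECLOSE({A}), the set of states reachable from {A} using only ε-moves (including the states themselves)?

{S, A, B}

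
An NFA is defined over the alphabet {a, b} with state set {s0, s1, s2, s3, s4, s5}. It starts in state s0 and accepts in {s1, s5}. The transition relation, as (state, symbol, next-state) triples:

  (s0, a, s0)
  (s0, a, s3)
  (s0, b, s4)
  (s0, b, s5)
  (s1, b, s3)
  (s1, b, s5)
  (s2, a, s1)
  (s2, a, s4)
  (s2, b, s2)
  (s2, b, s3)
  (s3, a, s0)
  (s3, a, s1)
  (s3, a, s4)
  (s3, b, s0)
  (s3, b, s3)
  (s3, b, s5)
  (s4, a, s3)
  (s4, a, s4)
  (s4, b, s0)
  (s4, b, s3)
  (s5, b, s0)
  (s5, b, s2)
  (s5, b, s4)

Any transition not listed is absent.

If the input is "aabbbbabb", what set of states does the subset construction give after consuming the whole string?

{s0, s2, s3, s4, s5}

Start in {s0}.
Read 'a': s0→{s0, s3}; now {s0, s3}.
Read 'a': s0→{s0, s3}, s3→{s0, s1, s4}; now {s0, s1, s3, s4}.
Read 'b': s0→{s4, s5}, s1→{s3, s5}, s3→{s0, s3, s5}, s4→{s0, s3}; now {s0, s3, s4, s5}.
Read 'b': s0→{s4, s5}, s3→{s0, s3, s5}, s4→{s0, s3}, s5→{s0, s2, s4}; now {s0, s2, s3, s4, s5}.
Read 'b': s0→{s4, s5}, s2→{s2, s3}, s3→{s0, s3, s5}, s4→{s0, s3}, s5→{s0, s2, s4}; now {s0, s2, s3, s4, s5}.
Read 'b': s0→{s4, s5}, s2→{s2, s3}, s3→{s0, s3, s5}, s4→{s0, s3}, s5→{s0, s2, s4}; now {s0, s2, s3, s4, s5}.
Read 'a': s0→{s0, s3}, s2→{s1, s4}, s3→{s0, s1, s4}, s4→{s3, s4}, s5→∅; now {s0, s1, s3, s4}.
Read 'b': s0→{s4, s5}, s1→{s3, s5}, s3→{s0, s3, s5}, s4→{s0, s3}; now {s0, s3, s4, s5}.
Read 'b': s0→{s4, s5}, s3→{s0, s3, s5}, s4→{s0, s3}, s5→{s0, s2, s4}; now {s0, s2, s3, s4, s5}.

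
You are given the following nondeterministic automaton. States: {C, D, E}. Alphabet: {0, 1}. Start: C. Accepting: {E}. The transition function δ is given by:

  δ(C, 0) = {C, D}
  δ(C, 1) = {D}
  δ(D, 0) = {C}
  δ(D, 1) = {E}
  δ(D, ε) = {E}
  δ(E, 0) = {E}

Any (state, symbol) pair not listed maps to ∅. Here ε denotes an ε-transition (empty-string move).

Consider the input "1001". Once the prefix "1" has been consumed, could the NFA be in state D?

Yes

Start in {C}.
Read '1': {C} → {D, E}.
State D is in {D, E}.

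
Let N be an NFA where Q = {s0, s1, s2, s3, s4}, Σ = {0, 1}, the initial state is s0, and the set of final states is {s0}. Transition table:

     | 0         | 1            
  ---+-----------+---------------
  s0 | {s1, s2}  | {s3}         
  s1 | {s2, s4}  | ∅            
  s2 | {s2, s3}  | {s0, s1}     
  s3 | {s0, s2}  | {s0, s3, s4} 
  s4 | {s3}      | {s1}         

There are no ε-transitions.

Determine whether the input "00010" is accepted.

Start in {s0}.
Read '0': {s0} → {s1, s2}.
Read '0': {s1, s2} → {s2, s3, s4}.
Read '0': {s2, s3, s4} → {s0, s2, s3}.
Read '1': {s0, s2, s3} → {s0, s1, s3, s4}.
Read '0': {s0, s1, s3, s4} → {s0, s1, s2, s3, s4}.
The final set {s0, s1, s2, s3, s4} contains the accepting state s0.

Yes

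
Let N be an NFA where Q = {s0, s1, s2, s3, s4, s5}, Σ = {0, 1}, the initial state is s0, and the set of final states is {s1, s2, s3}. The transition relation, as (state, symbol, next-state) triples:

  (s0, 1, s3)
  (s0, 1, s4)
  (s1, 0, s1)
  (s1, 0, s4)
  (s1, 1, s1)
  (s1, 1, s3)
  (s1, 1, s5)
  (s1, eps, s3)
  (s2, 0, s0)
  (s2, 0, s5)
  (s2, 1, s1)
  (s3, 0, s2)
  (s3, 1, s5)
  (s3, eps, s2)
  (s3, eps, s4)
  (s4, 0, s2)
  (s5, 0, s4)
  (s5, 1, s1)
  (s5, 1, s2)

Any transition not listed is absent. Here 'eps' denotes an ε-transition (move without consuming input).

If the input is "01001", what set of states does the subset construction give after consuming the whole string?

Start in {s0}.
Read '0': {s0} → ∅.
The set is empty and remains empty for the remaining 4 symbols.

∅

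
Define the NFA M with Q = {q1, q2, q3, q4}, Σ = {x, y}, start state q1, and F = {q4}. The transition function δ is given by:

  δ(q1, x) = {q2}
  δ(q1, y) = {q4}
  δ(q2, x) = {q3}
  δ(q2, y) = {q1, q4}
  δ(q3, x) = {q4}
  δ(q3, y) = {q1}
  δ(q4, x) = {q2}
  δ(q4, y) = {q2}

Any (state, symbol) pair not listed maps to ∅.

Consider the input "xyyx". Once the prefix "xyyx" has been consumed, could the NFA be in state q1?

No

Start in {q1}.
Read 'x': q1→{q2}; now {q2}.
Read 'y': q2→{q1, q4}; now {q1, q4}.
Read 'y': q1→{q4}, q4→{q2}; now {q2, q4}.
Read 'x': q2→{q3}, q4→{q2}; now {q2, q3}.
State q1 is not in {q2, q3}.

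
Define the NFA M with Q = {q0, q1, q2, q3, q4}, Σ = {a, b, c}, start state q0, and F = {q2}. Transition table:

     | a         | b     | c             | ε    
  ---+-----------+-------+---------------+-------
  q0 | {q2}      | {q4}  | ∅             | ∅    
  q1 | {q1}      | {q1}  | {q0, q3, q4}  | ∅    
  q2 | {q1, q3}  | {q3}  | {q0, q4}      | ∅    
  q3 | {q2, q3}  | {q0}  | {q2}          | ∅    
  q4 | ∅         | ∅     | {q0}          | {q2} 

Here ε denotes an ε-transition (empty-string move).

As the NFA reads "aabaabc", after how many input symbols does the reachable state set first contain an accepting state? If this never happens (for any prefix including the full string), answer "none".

1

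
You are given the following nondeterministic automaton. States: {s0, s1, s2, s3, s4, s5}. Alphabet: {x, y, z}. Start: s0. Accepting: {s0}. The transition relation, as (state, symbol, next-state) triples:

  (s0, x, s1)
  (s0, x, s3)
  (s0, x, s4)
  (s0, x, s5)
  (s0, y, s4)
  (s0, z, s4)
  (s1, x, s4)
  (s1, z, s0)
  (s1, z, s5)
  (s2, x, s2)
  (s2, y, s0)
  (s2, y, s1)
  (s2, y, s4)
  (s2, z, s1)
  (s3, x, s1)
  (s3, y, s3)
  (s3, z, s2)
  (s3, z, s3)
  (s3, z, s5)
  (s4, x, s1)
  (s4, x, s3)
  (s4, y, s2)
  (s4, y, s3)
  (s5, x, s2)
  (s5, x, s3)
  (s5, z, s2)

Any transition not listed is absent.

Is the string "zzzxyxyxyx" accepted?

No

Start in {s0}.
Read 'z': {s0} → {s4}.
Read 'z': {s4} → ∅.
The set is empty and remains empty for the remaining 8 symbols.
The final set ∅ contains no accepting state.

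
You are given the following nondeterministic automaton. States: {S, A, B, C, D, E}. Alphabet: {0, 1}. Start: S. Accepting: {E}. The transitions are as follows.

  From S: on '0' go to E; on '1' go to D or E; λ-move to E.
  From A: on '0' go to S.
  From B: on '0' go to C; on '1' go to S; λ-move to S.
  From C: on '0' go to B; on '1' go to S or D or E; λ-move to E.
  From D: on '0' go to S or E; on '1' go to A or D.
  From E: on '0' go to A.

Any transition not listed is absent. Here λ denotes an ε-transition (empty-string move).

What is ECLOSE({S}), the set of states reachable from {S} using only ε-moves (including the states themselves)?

{S, E}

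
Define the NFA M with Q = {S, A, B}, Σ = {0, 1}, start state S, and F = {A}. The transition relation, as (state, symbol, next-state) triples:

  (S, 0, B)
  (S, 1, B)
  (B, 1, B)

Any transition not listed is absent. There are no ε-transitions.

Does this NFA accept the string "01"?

Start in {S}.
Read '0': S→{B}; now {B}.
Read '1': B→{B}; now {B}.
The final set {B} contains no accepting state.

No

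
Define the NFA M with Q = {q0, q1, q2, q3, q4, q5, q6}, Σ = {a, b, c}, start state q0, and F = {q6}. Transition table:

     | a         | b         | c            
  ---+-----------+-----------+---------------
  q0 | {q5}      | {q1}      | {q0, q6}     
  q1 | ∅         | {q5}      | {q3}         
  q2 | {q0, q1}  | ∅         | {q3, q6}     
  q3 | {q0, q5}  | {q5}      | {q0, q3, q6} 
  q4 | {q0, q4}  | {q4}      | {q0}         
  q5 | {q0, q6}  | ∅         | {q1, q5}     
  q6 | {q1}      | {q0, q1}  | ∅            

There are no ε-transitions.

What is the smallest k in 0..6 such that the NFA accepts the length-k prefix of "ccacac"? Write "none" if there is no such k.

1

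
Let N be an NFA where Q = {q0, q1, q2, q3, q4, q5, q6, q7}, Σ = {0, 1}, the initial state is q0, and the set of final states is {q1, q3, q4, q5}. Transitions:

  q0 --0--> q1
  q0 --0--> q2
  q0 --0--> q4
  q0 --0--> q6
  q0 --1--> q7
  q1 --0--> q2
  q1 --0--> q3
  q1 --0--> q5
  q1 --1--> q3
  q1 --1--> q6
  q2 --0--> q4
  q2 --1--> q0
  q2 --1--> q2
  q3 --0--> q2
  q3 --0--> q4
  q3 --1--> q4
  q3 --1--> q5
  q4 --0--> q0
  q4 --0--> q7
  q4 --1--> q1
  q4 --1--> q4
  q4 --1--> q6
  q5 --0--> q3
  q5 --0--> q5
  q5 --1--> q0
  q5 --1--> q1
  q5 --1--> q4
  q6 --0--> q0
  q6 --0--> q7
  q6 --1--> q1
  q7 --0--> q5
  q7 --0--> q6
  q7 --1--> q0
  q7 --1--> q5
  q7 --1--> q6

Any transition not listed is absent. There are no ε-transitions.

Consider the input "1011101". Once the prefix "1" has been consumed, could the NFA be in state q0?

Start in {q0}.
Read '1': {q0} → {q7}.
State q0 is not in {q7}.

No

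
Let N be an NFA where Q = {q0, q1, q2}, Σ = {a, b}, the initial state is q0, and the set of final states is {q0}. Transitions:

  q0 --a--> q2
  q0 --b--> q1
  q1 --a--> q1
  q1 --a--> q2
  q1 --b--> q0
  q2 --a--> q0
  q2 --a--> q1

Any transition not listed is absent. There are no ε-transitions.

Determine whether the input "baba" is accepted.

Start in {q0}.
Read 'b': q0→{q1}; now {q1}.
Read 'a': q1→{q1, q2}; now {q1, q2}.
Read 'b': q1→{q0}, q2→∅; now {q0}.
Read 'a': q0→{q2}; now {q2}.
The final set {q2} contains no accepting state.

No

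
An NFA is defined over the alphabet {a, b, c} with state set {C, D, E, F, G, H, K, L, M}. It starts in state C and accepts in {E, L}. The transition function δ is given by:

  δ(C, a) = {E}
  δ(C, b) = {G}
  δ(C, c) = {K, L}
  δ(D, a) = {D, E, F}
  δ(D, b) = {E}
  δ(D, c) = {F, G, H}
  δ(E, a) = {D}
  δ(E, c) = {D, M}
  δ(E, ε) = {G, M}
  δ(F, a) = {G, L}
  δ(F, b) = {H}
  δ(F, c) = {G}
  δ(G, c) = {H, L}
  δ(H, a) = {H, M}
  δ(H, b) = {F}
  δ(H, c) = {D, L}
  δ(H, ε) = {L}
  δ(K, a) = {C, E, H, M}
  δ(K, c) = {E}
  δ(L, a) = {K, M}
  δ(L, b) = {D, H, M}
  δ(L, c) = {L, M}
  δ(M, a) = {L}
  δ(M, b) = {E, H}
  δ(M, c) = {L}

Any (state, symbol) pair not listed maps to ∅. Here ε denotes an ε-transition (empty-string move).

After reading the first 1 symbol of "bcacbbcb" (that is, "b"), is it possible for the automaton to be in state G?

Yes

Start in {C}.
Read 'b': C→{G}; now {G}.
State G is in {G}.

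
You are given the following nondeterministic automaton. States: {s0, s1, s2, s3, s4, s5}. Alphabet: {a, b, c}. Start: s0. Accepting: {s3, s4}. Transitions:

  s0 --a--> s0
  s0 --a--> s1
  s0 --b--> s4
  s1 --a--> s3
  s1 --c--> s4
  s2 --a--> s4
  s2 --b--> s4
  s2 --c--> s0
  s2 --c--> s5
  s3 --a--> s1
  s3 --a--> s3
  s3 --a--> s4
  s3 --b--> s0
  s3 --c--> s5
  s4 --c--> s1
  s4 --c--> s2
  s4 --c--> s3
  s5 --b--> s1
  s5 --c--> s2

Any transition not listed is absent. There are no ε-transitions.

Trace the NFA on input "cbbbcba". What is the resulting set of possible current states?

Start in {s0}.
Read 'c': {s0} → ∅.
The set is empty and remains empty for the remaining 6 symbols.

∅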